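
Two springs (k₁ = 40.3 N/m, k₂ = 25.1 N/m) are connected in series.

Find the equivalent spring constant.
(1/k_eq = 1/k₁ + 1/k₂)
1/k_eq = 1/40.3 + 1/25.1 = 0.064655; k_eq = 15.47 N/m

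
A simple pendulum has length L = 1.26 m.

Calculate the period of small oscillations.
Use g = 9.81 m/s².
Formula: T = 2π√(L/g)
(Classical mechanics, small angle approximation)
T = 2π√(L/g) = 2π√(1.26/9.81) = 2.252 s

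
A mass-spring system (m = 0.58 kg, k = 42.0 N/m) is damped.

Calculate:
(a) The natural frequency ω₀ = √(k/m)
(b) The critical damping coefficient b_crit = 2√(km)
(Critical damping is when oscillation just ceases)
ω₀ = √(k/m) = √(42.0/0.58) = 8.51 rad/s
b_crit = 2√(km) = 2√(42.0×0.58) = 9.871 kg/s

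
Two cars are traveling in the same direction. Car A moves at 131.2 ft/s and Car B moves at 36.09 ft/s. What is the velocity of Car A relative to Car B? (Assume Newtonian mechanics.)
v_rel = v_A - v_B = 131.2 - 36.09 = 95.11 ft/s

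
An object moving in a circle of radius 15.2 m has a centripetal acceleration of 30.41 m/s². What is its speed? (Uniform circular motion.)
v = √(a_c × r) = √(30.41 × 15.2) = 21.5 m/s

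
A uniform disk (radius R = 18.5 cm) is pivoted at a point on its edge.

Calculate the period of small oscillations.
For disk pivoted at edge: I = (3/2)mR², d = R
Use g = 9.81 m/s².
I/m = (3/2)R² = 0.05134 m²; d = R = 0.185 m
T = 2π√((3/2)R²/(gR)) = 2π√(3R/(2g)) = 1.057 s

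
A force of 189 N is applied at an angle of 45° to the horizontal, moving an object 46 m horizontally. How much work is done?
W = Fd cosθ = 189×46×cos(45°) = 6147.6 J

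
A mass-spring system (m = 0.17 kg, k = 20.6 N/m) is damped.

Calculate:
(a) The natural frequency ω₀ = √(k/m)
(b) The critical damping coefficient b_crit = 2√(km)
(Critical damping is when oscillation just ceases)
ω₀ = √(k/m) = √(20.6/0.17) = 11.01 rad/s
b_crit = 2√(km) = 2√(20.6×0.17) = 3.743 kg/s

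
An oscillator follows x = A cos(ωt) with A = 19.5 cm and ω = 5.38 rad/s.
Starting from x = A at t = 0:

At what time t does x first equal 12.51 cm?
cos(ωt) = x/A = 12.51/19.5 = 0.6415
ωt = arccos(0.6415) = 0.8743 rad
t = 0.8743/5.38 = 0.1625 s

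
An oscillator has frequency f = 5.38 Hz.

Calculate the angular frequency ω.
ω = 2πf = 2π×5.38 = 33.8 rad/s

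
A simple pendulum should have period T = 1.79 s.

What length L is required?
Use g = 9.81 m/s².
T = 2π√(L/g) → L = g(T/2π)² = 9.81×(1.79/2π)² = 0.7962 m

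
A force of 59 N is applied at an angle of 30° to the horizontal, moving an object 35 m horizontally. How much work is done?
W = Fd cosθ = 59×35×cos(30°) = 1788.3 J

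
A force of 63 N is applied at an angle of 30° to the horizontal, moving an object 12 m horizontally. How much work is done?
W = Fd cosθ = 63×12×cos(30°) = 654.72 J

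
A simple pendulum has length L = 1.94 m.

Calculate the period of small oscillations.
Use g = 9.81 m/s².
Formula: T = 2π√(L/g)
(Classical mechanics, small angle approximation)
T = 2π√(L/g) = 2π√(1.94/9.81) = 2.794 s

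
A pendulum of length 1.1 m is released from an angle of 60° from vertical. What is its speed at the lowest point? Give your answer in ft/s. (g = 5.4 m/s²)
h = L(1 − cosθ) = 1.1×(1 − cos60°) = 0.55 m
v = √(2gh) = √(2×5.4×0.55) = 2.437 m/s = 7.996 ft/s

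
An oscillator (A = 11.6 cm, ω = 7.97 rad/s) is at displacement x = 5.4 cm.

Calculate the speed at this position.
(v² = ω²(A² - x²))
v = ω√(A² − x²) = 7.97×√(0.116² − 0.054²) = 0.8182 m/s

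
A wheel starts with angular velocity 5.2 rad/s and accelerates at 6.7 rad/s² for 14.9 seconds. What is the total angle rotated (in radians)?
θ = ω₀t + ½αt² = 5.2×14.9 + ½×6.7×14.9² = 821.21 rad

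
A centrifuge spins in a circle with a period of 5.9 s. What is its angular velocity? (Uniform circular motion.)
ω = 2π/T = 2π/5.9 = 1.0649 rad/s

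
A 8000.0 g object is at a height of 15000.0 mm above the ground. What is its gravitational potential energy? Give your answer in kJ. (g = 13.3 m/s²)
PE = mgh = 8 kg × 13.3 m/s² × 15 m = 1596 J = 1.596 kJ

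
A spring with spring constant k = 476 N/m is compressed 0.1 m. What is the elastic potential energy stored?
PE = ½kx² = ½×476×0.1² = 2.38 J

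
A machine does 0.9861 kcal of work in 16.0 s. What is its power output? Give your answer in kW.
P = W/t = 4126 J / 16 s = 257.9 W = 0.2579 kW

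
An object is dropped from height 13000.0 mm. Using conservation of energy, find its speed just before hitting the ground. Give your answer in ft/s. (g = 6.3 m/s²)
mgh = ½mv² → v = √(2gh) = √(2×6.3×13) = 12.8 m/s = 41.99 ft/s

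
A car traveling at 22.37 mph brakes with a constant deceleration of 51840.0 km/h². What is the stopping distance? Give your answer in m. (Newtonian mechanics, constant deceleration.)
d = v₀² / (2a) (with unit conversion) = 12.5 m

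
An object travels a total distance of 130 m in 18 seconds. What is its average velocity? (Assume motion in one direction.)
v_avg = Δd / Δt = 130 / 18 = 7.22 m/s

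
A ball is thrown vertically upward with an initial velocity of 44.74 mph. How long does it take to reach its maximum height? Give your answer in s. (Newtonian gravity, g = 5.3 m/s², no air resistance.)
t_up = v₀/g (with unit conversion) = 3.774 s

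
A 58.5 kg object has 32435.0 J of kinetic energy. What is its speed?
KE = ½mv² → v = √(2KE/m) = √(2×32435.0/58.5) = 33.3 m/s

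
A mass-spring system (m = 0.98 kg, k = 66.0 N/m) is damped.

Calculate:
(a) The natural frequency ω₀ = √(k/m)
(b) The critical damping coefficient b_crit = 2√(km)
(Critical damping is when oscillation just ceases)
ω₀ = √(k/m) = √(66.0/0.98) = 8.207 rad/s
b_crit = 2√(km) = 2√(66.0×0.98) = 16.08 kg/s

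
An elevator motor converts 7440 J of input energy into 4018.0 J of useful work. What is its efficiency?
η = W_out/W_in = 4018.0/7440 = 0.5401 = 54.01%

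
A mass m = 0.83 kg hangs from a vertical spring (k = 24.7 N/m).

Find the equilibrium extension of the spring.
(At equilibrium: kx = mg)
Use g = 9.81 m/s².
x_eq = mg/k = 0.83×9.81/24.7 = 0.3296 m = 32.96 cm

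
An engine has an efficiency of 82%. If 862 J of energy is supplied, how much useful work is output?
W_out = η × W_in = 0.82 × 862 = 706.84 J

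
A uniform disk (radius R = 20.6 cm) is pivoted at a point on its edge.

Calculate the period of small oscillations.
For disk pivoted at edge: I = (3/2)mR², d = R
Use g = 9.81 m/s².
I/m = (3/2)R² = 0.06365 m²; d = R = 0.206 m
T = 2π√((3/2)R²/(gR)) = 2π√(3R/(2g)) = 1.115 s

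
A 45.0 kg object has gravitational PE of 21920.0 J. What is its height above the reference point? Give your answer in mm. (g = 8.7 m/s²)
PE = mgh → h = PE/(mg) = 2.192e+04 J / (45 kg × 8.7 m/s²) = 55.99 m = 55990.0 mm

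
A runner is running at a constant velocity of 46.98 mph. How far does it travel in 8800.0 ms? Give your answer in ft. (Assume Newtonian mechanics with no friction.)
d = vt (with unit conversion) = 606.4 ft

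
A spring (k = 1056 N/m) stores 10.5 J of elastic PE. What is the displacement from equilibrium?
PE = ½kx² → x = √(2PE/k) = √(2×10.5/1056) = 0.141 m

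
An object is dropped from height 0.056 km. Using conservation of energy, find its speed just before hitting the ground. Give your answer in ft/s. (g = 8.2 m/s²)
mgh = ½mv² → v = √(2gh) = √(2×8.2×56) = 30.31 m/s = 99.43 ft/s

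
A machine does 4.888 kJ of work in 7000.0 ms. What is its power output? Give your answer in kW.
P = W/t = 4888 J / 7 s = 698.3 W = 0.6983 kW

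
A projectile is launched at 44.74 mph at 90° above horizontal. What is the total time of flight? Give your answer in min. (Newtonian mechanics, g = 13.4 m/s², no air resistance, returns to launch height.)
T = 2v₀sin(θ)/g (with unit conversion) = 0.04975 min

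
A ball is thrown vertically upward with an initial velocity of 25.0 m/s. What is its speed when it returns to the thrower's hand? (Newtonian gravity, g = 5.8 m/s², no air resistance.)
By conservation of energy, the ball returns at the same speed = 25.0 m/s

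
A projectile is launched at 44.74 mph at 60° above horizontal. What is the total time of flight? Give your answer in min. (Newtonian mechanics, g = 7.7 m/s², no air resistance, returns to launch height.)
T = 2v₀sin(θ)/g (with unit conversion) = 0.07498 min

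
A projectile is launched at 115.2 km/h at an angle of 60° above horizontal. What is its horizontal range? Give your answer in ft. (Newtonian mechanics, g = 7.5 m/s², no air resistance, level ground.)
R = v₀² sin(2θ) / g (with unit conversion) = 387.9 ft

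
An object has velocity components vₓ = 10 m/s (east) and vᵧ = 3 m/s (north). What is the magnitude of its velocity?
|v| = √(vₓ² + vᵧ²) = √(10² + 3²) = √(109) = 10.44 m/s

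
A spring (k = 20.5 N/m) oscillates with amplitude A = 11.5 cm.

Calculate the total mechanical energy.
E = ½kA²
E = ½kA² = ½×20.5×(0.115)² = 0.1356 J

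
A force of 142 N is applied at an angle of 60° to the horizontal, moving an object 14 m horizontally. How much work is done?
W = Fd cosθ = 142×14×cos(60°) = 994.0 J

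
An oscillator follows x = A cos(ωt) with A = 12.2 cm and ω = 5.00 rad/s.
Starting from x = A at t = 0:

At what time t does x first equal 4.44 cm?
cos(ωt) = x/A = 4.44/12.2 = 0.3639
ωt = arccos(0.3639) = 1.198 rad
t = 1.198/5.0 = 0.2397 s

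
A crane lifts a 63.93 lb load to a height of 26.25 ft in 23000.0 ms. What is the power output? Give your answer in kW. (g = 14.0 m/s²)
W = mgh = 29×14.0×8.001 = 3248 J
P = W/t = 3248/23 = 141.2 W = 0.1412 kW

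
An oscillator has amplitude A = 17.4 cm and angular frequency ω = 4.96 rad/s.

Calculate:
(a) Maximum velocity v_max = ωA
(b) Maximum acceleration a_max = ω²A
v_max = ωA = 4.96×0.174 = 0.863 m/s
a_max = ω²A = 4.96²×0.174 = 4.281 m/s²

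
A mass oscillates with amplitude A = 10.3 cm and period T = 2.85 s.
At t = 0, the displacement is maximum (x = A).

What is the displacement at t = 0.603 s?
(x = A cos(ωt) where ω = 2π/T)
ω = 2π/T = 2π/2.85 = 2.205 rad/s
x = A cos(ωt) = 10.3×cos(2.205×0.603) = 2.462 cm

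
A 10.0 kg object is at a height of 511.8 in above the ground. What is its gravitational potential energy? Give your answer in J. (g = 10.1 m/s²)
PE = mgh = 10 kg × 10.1 m/s² × 13 m = 1313 J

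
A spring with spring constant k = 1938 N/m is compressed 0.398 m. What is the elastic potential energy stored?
PE = ½kx² = ½×1938×0.398² = 153.5 J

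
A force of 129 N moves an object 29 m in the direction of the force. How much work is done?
W = Fd = 129×29 = 3741.0 J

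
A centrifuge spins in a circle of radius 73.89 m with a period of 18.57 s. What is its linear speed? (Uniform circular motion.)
v = 2πr/T = 2π×73.89/18.57 = 25.0 m/s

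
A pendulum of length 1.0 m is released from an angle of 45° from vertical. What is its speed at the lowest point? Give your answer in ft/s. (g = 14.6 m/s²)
h = L(1 − cosθ) = 1.0×(1 − cos45°) = 0.2929 m
v = √(2gh) = √(2×14.6×0.2929) = 2.924 m/s = 9.595 ft/s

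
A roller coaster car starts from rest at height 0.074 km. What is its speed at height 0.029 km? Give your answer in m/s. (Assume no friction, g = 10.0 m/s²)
mgh₁ = ½mv₂² + mgh₂ → v₂ = √(2g(h₁−h₂)) = √(2×10.0×(74−29)) = 30 m/s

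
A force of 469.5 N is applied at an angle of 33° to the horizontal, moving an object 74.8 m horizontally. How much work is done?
W = Fd cosθ = 469.5×74.8×cos(33°) = 29453.0 J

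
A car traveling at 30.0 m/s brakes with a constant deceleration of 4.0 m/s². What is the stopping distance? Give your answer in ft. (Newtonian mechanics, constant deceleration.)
d = v₀² / (2a) (with unit conversion) = 369.1 ft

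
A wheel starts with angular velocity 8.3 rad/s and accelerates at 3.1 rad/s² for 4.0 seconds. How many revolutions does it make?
θ = ω₀t + ½αt² = 8.3×4.0 + ½×3.1×4.0² = 58.0 rad
Revolutions = θ/(2π) = 58.0/(2π) = 9.23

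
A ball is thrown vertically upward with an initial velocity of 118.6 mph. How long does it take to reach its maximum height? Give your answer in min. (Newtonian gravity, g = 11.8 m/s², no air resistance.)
t_up = v₀/g (with unit conversion) = 0.07489 min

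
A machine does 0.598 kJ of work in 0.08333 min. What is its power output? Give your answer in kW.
P = W/t = 598 J / 5 s = 119.6 W = 0.1196 kW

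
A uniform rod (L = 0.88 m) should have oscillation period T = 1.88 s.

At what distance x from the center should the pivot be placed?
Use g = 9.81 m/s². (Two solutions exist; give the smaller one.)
T = 2π√((L²/12 + x²)/(gx)). Let c = T²g/(4π²) = 0.8783.
x² − cx + L²/12 = 0 → x = (c − √(c² − L²/3))/2 = 0.08094 m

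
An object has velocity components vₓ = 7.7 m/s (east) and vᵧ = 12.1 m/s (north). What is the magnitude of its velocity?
|v| = √(vₓ² + vᵧ²) = √(7.7² + 12.1²) = √(205.7) = 14.34 m/s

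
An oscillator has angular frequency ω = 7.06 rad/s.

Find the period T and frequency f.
T = 2π/ω = 2π/7.06 = 0.89 s; f = ω/2π = 1.124 Hz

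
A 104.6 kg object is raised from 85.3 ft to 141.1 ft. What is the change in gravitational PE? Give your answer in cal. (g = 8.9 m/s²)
ΔPE = mg(h₂ − h₁) = 104.6 kg × 8.9 m/s² × (43.01 − 26) m = 1.583e+04 J = 3784.0 cal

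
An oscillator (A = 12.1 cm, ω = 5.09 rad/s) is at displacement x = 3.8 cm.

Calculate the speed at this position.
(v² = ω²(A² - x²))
v = ω√(A² − x²) = 5.09×√(0.121² − 0.038²) = 0.5847 m/s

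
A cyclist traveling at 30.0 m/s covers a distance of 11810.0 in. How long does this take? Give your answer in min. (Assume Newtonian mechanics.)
t = d/v (with unit conversion) = 0.1667 min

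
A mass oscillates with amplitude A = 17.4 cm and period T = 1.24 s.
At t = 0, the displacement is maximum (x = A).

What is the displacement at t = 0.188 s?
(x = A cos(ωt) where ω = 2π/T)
ω = 2π/T = 2π/1.24 = 5.067 rad/s
x = A cos(ωt) = 17.4×cos(5.067×0.188) = 10.08 cm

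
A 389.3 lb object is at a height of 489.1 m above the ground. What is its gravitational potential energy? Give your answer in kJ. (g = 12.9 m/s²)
PE = mgh = 176.6 kg × 12.9 m/s² × 489.1 m = 1.114e+06 J = 1114.0 kJ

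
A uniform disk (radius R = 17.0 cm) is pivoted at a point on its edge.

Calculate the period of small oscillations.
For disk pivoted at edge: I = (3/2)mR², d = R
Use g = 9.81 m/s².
I/m = (3/2)R² = 0.04335 m²; d = R = 0.17 m
T = 2π√((3/2)R²/(gR)) = 2π√(3R/(2g)) = 1.013 s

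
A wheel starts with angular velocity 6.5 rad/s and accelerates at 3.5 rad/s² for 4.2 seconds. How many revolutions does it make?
θ = ω₀t + ½αt² = 6.5×4.2 + ½×3.5×4.2² = 58.17 rad
Revolutions = θ/(2π) = 58.17/(2π) = 9.26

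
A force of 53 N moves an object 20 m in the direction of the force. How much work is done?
W = Fd = 53×20 = 1060.0 J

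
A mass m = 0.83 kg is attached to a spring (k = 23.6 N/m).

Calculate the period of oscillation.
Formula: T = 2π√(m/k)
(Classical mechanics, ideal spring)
T = 2π√(m/k) = 2π√(0.83/23.6) = 1.178 s; f = 1/T = 0.8487 Hz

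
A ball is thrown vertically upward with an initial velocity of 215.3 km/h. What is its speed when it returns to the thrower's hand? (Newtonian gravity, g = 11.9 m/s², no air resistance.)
By conservation of energy, the ball returns at the same speed = 215.3 km/h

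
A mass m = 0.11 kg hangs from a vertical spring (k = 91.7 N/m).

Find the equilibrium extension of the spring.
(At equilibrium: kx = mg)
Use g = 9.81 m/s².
x_eq = mg/k = 0.11×9.81/91.7 = 0.01177 m = 1.177 cm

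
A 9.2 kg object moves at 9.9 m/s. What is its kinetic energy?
KE = ½mv² = ½×9.2×9.9² = 450.846 J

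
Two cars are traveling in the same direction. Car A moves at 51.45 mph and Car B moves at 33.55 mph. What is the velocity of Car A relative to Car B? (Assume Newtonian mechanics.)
v_rel = v_A - v_B = 51.45 - 33.55 = 17.9 mph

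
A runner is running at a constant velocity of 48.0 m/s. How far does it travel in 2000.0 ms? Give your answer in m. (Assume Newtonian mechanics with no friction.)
d = vt (with unit conversion) = 96.0 m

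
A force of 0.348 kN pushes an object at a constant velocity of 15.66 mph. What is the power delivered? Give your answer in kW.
P = Fv = 348 N × 7.001 m/s = 2436 W = 2.436 kW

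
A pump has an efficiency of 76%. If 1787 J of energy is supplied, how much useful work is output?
W_out = η × W_in = 0.76 × 1787 = 1358.1 J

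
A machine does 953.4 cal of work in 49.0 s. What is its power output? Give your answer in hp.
P = W/t = 3989 J / 49 s = 81.41 W = 0.1092 hp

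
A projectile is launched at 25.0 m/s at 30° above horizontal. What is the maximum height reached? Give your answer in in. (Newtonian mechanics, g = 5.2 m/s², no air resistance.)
H = v₀²sin²(θ)/(2g) (with unit conversion) = 591.5 in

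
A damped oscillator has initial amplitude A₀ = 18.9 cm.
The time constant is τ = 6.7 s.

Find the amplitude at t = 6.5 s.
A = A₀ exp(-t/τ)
A = A₀ exp(−t/τ) = 18.9×exp(−6.5/6.7) = 7.164 cm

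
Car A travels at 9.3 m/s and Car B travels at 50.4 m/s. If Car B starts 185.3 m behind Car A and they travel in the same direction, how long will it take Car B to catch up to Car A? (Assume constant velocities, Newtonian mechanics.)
Relative speed: v_rel = 50.4 - 9.3 = 41.1 m/s
Time to catch: t = d₀/v_rel = 185.3/41.1 = 4.51 s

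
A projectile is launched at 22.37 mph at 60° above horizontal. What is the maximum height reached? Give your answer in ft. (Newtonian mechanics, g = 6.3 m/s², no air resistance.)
H = v₀²sin²(θ)/(2g) (with unit conversion) = 19.53 ft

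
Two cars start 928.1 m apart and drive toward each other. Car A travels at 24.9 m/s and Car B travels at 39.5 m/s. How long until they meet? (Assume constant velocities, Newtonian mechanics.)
Combined speed: v_combined = 24.9 + 39.5 = 64.4 m/s
Time to meet: t = d/64.4 = 928.1/64.4 = 14.41 s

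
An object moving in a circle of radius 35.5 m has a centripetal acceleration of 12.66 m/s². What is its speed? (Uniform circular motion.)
v = √(a_c × r) = √(12.66 × 35.5) = 21.2 m/s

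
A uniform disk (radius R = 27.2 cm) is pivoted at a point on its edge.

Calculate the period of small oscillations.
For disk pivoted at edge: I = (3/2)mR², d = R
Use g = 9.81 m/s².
I/m = (3/2)R² = 0.111 m²; d = R = 0.272 m
T = 2π√((3/2)R²/(gR)) = 2π√(3R/(2g)) = 1.281 s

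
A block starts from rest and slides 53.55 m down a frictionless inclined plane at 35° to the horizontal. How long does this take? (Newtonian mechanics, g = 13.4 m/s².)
a = g sin(θ) = 13.4 × sin(35°) = 7.69 m/s²
t = √(2d/a) = √(2 × 53.55 / 7.69) = 3.73 s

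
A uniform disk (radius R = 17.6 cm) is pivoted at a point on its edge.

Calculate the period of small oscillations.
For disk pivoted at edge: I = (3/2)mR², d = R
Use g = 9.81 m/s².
I/m = (3/2)R² = 0.04646 m²; d = R = 0.176 m
T = 2π√((3/2)R²/(gR)) = 2π√(3R/(2g)) = 1.031 s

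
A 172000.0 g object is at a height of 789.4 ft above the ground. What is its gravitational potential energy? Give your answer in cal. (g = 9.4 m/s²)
PE = mgh = 172 kg × 9.4 m/s² × 240.6 m = 3.89e+05 J = 92980.0 cal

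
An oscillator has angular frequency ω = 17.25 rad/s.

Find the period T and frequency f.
T = 2π/ω = 2π/17.25 = 0.3642 s; f = ω/2π = 2.745 Hz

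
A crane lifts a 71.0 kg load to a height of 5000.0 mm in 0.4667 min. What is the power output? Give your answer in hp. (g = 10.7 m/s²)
W = mgh = 71×10.7×5 = 3798 J
P = W/t = 3798/28 = 135.7 W = 0.1819 hp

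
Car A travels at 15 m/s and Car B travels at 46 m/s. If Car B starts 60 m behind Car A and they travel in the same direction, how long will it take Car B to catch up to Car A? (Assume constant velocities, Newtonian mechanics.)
Relative speed: v_rel = 46 - 15 = 31 m/s
Time to catch: t = d₀/v_rel = 60/31 = 1.94 s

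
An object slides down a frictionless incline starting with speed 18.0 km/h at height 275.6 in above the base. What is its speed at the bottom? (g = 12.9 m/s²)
½mv₀² + mgh = ½mv² → v = √(v₀² + 2gh) = √(5² + 2×12.9×7) = 14.34 m/s = 51.62 km/h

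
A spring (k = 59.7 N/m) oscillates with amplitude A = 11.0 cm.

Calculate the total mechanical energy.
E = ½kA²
E = ½kA² = ½×59.7×(0.11)² = 0.3612 J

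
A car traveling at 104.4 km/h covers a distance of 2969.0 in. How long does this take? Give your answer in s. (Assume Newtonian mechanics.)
t = d/v (with unit conversion) = 2.6 s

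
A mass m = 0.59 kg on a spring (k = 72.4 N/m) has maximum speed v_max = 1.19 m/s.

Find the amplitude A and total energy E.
½mv²_max = ½kA² → A = v_max√(m/k) = 1.19×√(0.59/72.4) = 0.1074 m = 10.74 cm
E = ½mv²_max = ½×0.59×1.19² = 0.4177 J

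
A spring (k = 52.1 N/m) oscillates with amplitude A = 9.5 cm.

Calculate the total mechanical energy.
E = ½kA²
E = ½kA² = ½×52.1×(0.095)² = 0.2351 J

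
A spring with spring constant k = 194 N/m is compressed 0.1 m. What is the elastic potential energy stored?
PE = ½kx² = ½×194×0.1² = 0.97 J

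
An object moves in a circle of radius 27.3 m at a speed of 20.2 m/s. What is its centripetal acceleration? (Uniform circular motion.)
a_c = v²/r = 20.2²/27.3 = 408.04/27.3 = 14.95 m/s²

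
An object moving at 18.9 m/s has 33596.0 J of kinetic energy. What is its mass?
KE = ½mv² → m = 2KE/v² = 2×33596.0/18.9² = 188.1 kg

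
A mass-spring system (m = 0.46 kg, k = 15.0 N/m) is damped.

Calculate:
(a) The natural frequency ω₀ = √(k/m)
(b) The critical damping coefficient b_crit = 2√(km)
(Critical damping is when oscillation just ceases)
ω₀ = √(k/m) = √(15.0/0.46) = 5.71 rad/s
b_crit = 2√(km) = 2√(15.0×0.46) = 5.254 kg/s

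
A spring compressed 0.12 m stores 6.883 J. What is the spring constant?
PE = ½kx² → k = 2PE/x² = 2×6.883/0.12² = 956.0 N/m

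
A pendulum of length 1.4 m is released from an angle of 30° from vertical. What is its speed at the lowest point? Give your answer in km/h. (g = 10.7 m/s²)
h = L(1 − cosθ) = 1.4×(1 − cos30°) = 0.1876 m
v = √(2gh) = √(2×10.7×0.1876) = 2.003 m/s = 7.212 km/h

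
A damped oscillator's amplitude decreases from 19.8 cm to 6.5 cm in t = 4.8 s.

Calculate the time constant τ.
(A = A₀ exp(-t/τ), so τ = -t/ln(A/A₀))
A/A₀ = 6.5/19.8 = 0.3283; ln(A/A₀) = -1.114
τ = −t/ln(A/A₀) = −4.8/-1.114 = 4.309 s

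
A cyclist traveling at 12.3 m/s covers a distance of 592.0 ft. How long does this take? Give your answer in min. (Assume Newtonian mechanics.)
t = d/v (with unit conversion) = 0.2445 min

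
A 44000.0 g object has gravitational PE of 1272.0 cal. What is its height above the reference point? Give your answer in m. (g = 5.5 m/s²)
PE = mgh → h = PE/(mg) = 5322 J / (44 kg × 5.5 m/s²) = 21.99 m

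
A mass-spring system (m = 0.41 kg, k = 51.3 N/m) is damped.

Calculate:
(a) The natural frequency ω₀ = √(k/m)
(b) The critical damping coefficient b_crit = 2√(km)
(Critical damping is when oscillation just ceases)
ω₀ = √(k/m) = √(51.3/0.41) = 11.19 rad/s
b_crit = 2√(km) = 2√(51.3×0.41) = 9.172 kg/s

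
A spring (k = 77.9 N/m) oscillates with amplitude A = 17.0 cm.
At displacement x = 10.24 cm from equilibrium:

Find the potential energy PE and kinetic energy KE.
E_total = ½kA² = ½×77.9×(0.17)² = 1.126 J
PE = ½kx² = ½×77.9×(0.1024)² = 0.4084 J
KE = E_total − PE = 0.7172 J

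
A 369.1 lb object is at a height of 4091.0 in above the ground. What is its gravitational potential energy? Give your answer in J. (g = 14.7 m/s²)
PE = mgh = 167.4 kg × 14.7 m/s² × 103.9 m = 2.557e+05 J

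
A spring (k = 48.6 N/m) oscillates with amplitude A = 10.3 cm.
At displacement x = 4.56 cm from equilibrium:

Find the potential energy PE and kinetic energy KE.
E_total = ½kA² = ½×48.6×(0.103)² = 0.2578 J
PE = ½kx² = ½×48.6×(0.0456)² = 0.05053 J
KE = E_total − PE = 0.2073 J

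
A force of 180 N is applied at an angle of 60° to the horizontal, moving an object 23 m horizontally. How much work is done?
W = Fd cosθ = 180×23×cos(60°) = 2070.0 J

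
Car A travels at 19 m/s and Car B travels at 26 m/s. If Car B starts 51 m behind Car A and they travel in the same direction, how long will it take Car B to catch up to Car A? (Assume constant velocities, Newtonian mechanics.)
Relative speed: v_rel = 26 - 19 = 7 m/s
Time to catch: t = d₀/v_rel = 51/7 = 7.29 s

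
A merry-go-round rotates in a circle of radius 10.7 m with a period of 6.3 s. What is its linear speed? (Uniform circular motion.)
v = 2πr/T = 2π×10.7/6.3 = 10.67 m/s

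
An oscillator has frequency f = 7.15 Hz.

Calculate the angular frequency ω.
ω = 2πf = 2π×7.15 = 44.92 rad/s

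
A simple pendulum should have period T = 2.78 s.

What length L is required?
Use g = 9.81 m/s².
T = 2π√(L/g) → L = g(T/2π)² = 9.81×(2.78/2π)² = 1.92 m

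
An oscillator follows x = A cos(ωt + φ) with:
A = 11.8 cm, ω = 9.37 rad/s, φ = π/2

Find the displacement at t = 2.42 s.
x = A cos(ωt + φ) = 11.8×cos(9.37×2.42 + π/2) = 7.459 cm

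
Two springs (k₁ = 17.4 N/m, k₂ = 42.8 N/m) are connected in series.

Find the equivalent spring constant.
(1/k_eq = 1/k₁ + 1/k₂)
1/k_eq = 1/17.4 + 1/42.8 = 0.080836; k_eq = 12.37 N/m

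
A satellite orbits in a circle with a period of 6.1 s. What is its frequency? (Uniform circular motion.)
f = 1/T = 1/6.1 = 0.1639 Hz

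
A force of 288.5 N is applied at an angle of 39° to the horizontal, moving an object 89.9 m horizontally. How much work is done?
W = Fd cosθ = 288.5×89.9×cos(39°) = 20156.0 J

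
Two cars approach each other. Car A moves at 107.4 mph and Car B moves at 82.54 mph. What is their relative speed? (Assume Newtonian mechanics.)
v_rel = v_A + v_B = 107.4 + 82.54 = 189.9 mph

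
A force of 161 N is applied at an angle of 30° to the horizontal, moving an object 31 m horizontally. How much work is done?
W = Fd cosθ = 161×31×cos(30°) = 4322.3 J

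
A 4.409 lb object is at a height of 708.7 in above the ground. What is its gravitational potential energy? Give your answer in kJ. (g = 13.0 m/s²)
PE = mgh = 2 kg × 13.0 m/s² × 18 m = 468 J = 0.468 kJ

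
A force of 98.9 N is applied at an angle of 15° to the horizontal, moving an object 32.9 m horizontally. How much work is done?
W = Fd cosθ = 98.9×32.9×cos(15°) = 3142.9 J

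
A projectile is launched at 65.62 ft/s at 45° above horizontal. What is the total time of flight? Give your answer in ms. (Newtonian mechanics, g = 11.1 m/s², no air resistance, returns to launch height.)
T = 2v₀sin(θ)/g (with unit conversion) = 2548.0 ms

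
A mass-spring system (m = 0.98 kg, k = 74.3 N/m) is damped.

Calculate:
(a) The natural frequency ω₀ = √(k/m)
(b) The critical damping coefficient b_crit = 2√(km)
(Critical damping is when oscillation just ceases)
ω₀ = √(k/m) = √(74.3/0.98) = 8.707 rad/s
b_crit = 2√(km) = 2√(74.3×0.98) = 17.07 kg/s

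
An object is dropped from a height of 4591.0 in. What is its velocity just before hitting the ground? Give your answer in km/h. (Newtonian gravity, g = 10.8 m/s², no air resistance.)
v = √(2gh) (with unit conversion) = 180.7 km/h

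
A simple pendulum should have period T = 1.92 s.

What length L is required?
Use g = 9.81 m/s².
T = 2π√(L/g) → L = g(T/2π)² = 9.81×(1.92/2π)² = 0.916 m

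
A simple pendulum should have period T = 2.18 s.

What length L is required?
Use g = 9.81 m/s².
T = 2π√(L/g) → L = g(T/2π)² = 9.81×(2.18/2π)² = 1.181 m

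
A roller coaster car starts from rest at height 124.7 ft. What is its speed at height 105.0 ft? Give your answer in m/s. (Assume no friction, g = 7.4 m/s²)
mgh₁ = ½mv₂² + mgh₂ → v₂ = √(2g(h₁−h₂)) = √(2×7.4×(38.01−32)) = 9.427 m/s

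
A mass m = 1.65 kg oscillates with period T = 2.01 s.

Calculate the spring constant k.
T = 2π√(m/k) → k = m(2π/T)² = 1.65×(2π/2.01)² = 16.12 N/m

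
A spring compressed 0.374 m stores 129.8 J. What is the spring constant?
PE = ½kx² → k = 2PE/x² = 2×129.8/0.374² = 1856.0 N/m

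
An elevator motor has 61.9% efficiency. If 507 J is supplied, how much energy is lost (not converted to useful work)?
W_out = η × W_in = 0.619×507 = 313.83 J
W_lost = W_in − W_out = 507 − 313.83 = 193.17 J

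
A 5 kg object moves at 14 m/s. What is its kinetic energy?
KE = ½mv² = ½×5×14² = 490.0 J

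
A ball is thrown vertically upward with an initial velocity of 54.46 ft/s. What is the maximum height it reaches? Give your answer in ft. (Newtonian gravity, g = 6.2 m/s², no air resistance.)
h_max = v₀²/(2g) (with unit conversion) = 72.9 ft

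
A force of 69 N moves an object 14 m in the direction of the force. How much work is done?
W = Fd = 69×14 = 966.0 J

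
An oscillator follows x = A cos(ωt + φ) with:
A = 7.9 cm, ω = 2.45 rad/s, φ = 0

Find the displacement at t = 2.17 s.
x = A cos(ωt + φ) = 7.9×cos(2.45×2.17 + 0) = 4.487 cm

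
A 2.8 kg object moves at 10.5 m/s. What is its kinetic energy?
KE = ½mv² = ½×2.8×10.5² = 154.35 J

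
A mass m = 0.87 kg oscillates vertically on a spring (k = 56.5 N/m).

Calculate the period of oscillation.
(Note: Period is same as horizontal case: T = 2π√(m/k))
T = 2π√(m/k) = 2π√(0.87/56.5) = 0.7797 s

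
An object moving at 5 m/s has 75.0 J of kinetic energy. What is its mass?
KE = ½mv² → m = 2KE/v² = 2×75.0/5² = 6.0 kg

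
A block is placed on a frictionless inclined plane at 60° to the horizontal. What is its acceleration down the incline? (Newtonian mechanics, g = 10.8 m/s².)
a = g sin(θ) = 10.8 × sin(60°) = 10.8 × 0.866 = 9.35 m/s²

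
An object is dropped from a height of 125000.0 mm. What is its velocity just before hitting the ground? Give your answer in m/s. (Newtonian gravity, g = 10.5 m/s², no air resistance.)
v = √(2gh) (with unit conversion) = 51.23 m/s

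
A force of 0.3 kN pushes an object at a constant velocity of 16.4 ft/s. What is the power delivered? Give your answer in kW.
P = Fv = 300 N × 4.999 m/s = 1500 W = 1.5 kW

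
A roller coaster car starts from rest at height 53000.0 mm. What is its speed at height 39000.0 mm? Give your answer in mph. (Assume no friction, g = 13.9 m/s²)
mgh₁ = ½mv₂² + mgh₂ → v₂ = √(2g(h₁−h₂)) = √(2×13.9×(53−39)) = 19.73 m/s = 44.13 mph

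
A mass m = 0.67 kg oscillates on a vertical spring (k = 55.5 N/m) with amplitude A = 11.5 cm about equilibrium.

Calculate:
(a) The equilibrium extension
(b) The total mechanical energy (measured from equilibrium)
x_eq = mg/k = 0.67×9.81/55.5 = 0.1184 m = 11.84 cm
E = ½kA² = ½×55.5×(0.115)² = 0.367 J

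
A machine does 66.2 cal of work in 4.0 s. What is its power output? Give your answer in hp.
P = W/t = 277 J / 4 s = 69.25 W = 0.09286 hp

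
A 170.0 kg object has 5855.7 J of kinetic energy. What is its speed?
KE = ½mv² → v = √(2KE/m) = √(2×5855.7/170.0) = 8.3 m/s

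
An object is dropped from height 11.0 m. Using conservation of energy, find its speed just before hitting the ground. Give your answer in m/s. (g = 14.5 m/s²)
mgh = ½mv² → v = √(2gh) = √(2×14.5×11) = 17.86 m/s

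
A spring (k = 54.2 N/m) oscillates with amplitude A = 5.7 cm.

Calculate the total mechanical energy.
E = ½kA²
E = ½kA² = ½×54.2×(0.057)² = 0.08805 J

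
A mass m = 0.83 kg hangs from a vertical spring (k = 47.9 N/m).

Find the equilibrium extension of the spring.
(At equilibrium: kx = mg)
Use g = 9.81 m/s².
x_eq = mg/k = 0.83×9.81/47.9 = 0.17 m = 17 cm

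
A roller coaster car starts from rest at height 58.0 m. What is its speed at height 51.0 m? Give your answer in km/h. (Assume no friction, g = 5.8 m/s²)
mgh₁ = ½mv₂² + mgh₂ → v₂ = √(2g(h₁−h₂)) = √(2×5.8×(58−51)) = 9.011 m/s = 32.44 km/h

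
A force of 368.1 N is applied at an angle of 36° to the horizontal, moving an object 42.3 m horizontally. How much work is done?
W = Fd cosθ = 368.1×42.3×cos(36°) = 12597.0 J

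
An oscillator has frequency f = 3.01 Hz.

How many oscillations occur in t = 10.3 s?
n = f×t = 3.01×10.3 = 31 oscillations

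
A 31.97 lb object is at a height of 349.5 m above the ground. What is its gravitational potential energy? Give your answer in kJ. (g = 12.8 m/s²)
PE = mgh = 14.5 kg × 12.8 m/s² × 349.5 m = 6.487e+04 J = 64.87 kJ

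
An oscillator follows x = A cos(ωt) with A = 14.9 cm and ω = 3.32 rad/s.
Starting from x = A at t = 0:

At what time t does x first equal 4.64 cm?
cos(ωt) = x/A = 4.64/14.9 = 0.3114
ωt = arccos(0.3114) = 1.254 rad
t = 1.254/3.32 = 0.3777 s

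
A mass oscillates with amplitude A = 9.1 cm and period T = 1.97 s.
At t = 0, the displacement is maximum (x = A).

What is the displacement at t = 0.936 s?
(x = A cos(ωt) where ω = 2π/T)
ω = 2π/T = 2π/1.97 = 3.189 rad/s
x = A cos(ωt) = 9.1×cos(3.189×0.936) = -8.989 cm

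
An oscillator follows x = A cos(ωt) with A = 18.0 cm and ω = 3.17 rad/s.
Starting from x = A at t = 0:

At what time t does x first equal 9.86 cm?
cos(ωt) = x/A = 9.86/18.0 = 0.5478
ωt = arccos(0.5478) = 0.9911 rad
t = 0.9911/3.17 = 0.3126 s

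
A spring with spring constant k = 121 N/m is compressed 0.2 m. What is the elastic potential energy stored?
PE = ½kx² = ½×121×0.2² = 2.42 J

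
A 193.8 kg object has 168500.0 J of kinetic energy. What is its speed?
KE = ½mv² → v = √(2KE/m) = √(2×168500.0/193.8) = 41.7 m/s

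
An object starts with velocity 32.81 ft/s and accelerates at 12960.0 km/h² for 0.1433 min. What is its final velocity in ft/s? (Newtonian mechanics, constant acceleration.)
v = v₀ + at (with unit conversion) = 61.02 ft/s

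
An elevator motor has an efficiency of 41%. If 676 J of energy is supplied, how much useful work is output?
W_out = η × W_in = 0.41 × 676 = 277.16 J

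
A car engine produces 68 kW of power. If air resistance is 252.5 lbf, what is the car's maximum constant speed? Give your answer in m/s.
P = Fv → v = P/F = 68000 W / 1123 N = 60.54 m/s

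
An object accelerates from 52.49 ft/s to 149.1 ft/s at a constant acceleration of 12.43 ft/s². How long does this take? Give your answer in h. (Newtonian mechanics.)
t = (v - v₀)/a (with unit conversion) = 0.002159 h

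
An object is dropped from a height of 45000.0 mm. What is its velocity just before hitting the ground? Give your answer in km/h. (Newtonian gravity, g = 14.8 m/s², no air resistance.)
v = √(2gh) (with unit conversion) = 131.4 km/h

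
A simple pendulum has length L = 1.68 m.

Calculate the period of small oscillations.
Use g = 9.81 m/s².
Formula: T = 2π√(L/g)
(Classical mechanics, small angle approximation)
T = 2π√(L/g) = 2π√(1.68/9.81) = 2.6 s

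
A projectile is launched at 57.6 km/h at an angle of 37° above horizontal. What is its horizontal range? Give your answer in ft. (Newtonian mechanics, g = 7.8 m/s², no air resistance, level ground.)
R = v₀² sin(2θ) / g (with unit conversion) = 103.5 ft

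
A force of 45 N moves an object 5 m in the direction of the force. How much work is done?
W = Fd = 45×5 = 225.0 J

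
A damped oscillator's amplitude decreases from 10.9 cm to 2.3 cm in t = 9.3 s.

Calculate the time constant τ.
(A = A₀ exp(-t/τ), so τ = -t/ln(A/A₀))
A/A₀ = 2.3/10.9 = 0.211; ln(A/A₀) = -1.556
τ = −t/ln(A/A₀) = −9.3/-1.556 = 5.977 s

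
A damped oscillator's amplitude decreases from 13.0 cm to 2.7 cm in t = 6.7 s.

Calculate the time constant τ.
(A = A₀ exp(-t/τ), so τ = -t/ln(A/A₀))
A/A₀ = 2.7/13.0 = 0.2077; ln(A/A₀) = -1.572
τ = −t/ln(A/A₀) = −6.7/-1.572 = 4.263 s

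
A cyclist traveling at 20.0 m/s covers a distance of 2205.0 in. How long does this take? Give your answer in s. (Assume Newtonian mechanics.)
t = d/v (with unit conversion) = 2.8 s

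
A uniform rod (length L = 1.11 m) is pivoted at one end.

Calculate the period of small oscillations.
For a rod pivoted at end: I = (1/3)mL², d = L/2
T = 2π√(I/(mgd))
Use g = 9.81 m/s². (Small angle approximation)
I/m = (1/3)L² = 0.4107 m²; d = L/2 = 0.555 m
T = 2π√(I/(mgd)) = 2π√(0.4107/(9.81×0.555)) = 1.726 s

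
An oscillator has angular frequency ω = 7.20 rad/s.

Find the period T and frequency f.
T = 2π/ω = 2π/7.2 = 0.8727 s; f = ω/2π = 1.146 Hz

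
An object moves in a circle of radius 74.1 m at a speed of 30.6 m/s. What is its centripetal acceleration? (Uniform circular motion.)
a_c = v²/r = 30.6²/74.1 = 936.36/74.1 = 12.64 m/s²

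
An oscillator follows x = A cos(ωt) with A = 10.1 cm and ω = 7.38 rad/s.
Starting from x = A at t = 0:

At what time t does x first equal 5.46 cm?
cos(ωt) = x/A = 5.46/10.1 = 0.5406
ωt = arccos(0.5406) = 0.9997 rad
t = 0.9997/7.38 = 0.1355 s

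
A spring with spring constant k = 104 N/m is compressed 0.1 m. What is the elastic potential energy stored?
PE = ½kx² = ½×104×0.1² = 0.52 J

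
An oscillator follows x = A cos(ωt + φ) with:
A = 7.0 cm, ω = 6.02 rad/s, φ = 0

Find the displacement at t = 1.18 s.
x = A cos(ωt + φ) = 7.0×cos(6.02×1.18 + 0) = 4.773 cm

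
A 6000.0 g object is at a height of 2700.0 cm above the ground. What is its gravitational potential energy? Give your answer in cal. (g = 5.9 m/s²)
PE = mgh = 6 kg × 5.9 m/s² × 27 m = 955.8 J = 228.4 cal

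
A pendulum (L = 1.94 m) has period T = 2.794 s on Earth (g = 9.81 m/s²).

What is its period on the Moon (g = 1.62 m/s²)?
T = 2π√(L/g), so T_moon/T_earth = √(g_earth/g_moon)
T_moon = 2π√(1.94/1.62) = 6.876 s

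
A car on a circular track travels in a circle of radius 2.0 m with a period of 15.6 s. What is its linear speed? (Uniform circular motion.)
v = 2πr/T = 2π×2.0/15.6 = 0.81 m/s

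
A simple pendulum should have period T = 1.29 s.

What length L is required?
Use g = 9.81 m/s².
T = 2π√(L/g) → L = g(T/2π)² = 9.81×(1.29/2π)² = 0.4135 m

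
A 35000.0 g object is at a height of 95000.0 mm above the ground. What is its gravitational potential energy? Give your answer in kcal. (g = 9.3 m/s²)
PE = mgh = 35 kg × 9.3 m/s² × 95 m = 3.092e+04 J = 7.391 kcal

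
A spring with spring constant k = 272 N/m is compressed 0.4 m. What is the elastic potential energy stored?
PE = ½kx² = ½×272×0.4² = 21.76 J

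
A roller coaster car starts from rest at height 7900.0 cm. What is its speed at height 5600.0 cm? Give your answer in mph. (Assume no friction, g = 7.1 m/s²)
mgh₁ = ½mv₂² + mgh₂ → v₂ = √(2g(h₁−h₂)) = √(2×7.1×(79−56)) = 18.07 m/s = 40.43 mph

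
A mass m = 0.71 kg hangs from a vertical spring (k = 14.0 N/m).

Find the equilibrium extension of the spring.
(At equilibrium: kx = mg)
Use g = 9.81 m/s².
x_eq = mg/k = 0.71×9.81/14.0 = 0.4975 m = 49.75 cm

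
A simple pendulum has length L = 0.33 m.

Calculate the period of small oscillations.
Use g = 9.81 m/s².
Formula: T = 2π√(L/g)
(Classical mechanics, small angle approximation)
T = 2π√(L/g) = 2π√(0.33/9.81) = 1.152 s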